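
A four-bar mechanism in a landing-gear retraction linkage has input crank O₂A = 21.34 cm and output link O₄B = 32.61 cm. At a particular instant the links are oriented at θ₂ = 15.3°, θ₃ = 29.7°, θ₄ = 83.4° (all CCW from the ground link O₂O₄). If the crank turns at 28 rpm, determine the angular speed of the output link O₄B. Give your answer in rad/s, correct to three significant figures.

0.592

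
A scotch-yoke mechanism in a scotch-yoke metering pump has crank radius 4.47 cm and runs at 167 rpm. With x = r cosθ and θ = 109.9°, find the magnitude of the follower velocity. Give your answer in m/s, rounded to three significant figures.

ω = 17.49 rad/s (from 167 rpm).
x = r cosθ ⇒ ẋ = −rω sinθ.
|v| = rω|sinθ| = 0.0447·17.49·|sin 109.9°| = 0.73504 m/s.

0.735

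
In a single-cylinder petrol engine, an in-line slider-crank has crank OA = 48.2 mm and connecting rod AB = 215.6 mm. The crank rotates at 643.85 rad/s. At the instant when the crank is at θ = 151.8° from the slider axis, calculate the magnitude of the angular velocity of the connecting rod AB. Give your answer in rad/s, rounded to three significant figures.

128

ω = 643.9 rad/s
The rod makes angle φ with the slider axis where L sinφ = r sinθ; differentiating, L cosφ·φ̇ = r ω cosθ.
L cosφ = √(L² − r² sin²θ) = 0.21439 m.
|ω_rod| = r ω |cosθ| / √(L² − r² sin²θ) = 0.0482·643.9·0.88130/0.21439 = 127.57 rad/s.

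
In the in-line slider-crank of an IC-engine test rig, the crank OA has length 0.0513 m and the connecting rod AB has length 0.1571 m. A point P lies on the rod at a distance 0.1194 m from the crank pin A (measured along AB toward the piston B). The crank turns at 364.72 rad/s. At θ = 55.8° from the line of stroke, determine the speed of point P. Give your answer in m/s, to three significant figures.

ω = 364.7 rad/s.  Crank-pin speed |V_A| = rω = 18.71 m/s, perpendicular to OA.
Rod angle: sinφ = −(r/L) sinθ ⇒ φ = -15.669°; ω_rod = −rω cosθ/√(L²−r²sin²θ) = -69.526 rad/s.
V_P = V_A + ω_rod × AP, with AP = 0.1194 m along the rod.
Components: V_Px = −rω sinθ − a·ω_rod·sinφ = -17.717 m/s;  V_Py = rω cosθ + a·ω_rod·cosφ = +2.5237 m/s.
|V_P| = √(V_Px² + V_Py²) = 17.896 m/s.

17.9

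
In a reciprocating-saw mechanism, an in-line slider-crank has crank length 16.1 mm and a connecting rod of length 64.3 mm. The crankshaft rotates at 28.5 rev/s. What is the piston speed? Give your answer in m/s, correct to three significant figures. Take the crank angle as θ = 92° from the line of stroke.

ω = 2π·28.5 = 179.1 rad/s
For an in-line slider-crank, x = r cosθ + √(L² − r² sin²θ), so v = −rω sinθ·[1 + r cosθ/√(L² − r² sin²θ)].
With r = 0.0161 m, L = 0.0643 m, θ = 92°: √(L² − r² sin²θ) = 0.062254 m.
v = −0.0161·179.1·0.99939·[1 + 0.0161·-0.03490/0.062254] = -2.8553 m/s.
|v| = 2.8553 m/s.

2.86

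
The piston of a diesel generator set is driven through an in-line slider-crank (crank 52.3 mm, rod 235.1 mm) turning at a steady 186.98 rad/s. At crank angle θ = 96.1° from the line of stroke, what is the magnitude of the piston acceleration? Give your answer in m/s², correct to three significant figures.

602

ω = 187 rad/s
x(θ) = r cosθ + √(L² − r² sin²θ); with ω constant, a = ω²·d²x/dθ².
d²x/dθ² = −r cosθ − r²(cos2θ)/√u − r⁴ sin²2θ/(4u^{3/2}),  u = L² − r² sin²θ = 0.0525676 m².
Substituting r = 0.0523 m, L = 0.2351 m, θ = 96.1°: d²x/dθ² = +0.017211 m.
a = ω²·d²x/dθ² = (187)²·(+0.017211) = +601.74 m/s²;  |a| = 601.74 m/s².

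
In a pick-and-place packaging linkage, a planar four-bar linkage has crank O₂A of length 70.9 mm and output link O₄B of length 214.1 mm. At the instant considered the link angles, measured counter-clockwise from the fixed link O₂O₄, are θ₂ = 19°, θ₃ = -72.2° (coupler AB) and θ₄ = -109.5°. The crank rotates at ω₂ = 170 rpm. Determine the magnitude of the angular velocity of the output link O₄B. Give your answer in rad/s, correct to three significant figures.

ω₂ = 17.8 rad/s (from 170 rpm).
Differentiating the loop-closure r₂e^{iθ₂}+r₃e^{iθ₃}=r₁+r₄e^{iθ₄} gives r₂ω₂e^{iθ₂}+r₃ω₃e^{iθ₃}=r₄ω₄e^{iθ₄}.
Eliminating the other unknown: ω₄ = r₂ω₂ sin(θ₂−θ₃) / [r₄ sin(θ₄−θ₃)].
Numerator sine = +0.99978; denominator sine = -0.60599.
Result = 0.0709·17.8·(+0.99978) / (0.2141·(-0.60599)) = -9.7263 rad/s; magnitude 9.7263 rad/s.

9.73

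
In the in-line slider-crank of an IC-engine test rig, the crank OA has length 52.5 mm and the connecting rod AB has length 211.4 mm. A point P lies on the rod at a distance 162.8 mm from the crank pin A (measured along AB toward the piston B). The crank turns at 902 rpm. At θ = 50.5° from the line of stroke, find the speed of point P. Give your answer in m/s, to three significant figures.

4.36

ω = 94.46 rad/s.  Crank-pin speed |V_A| = rω = 4.959 m/s, perpendicular to OA.
Rod angle: sinφ = −(r/L) sinθ ⇒ φ = -11.048°; ω_rod = −rω cosθ/√(L²−r²sin²θ) = -15.203 rad/s.
V_P = V_A + ω_rod × AP, with AP = 0.1628 m along the rod.
Components: V_Px = −rω sinθ − a·ω_rod·sinφ = -4.3008 m/s;  V_Py = rω cosθ + a·ω_rod·cosφ = +0.72516 m/s.
|V_P| = √(V_Px² + V_Py²) = 4.3615 m/s.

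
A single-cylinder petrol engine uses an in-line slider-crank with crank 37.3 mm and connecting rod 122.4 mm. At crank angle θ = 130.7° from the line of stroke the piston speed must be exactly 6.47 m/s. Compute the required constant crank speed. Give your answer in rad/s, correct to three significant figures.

288

For an in-line slider-crank, |v_piston| = rω|sinθ|·[1 + r cosθ/√(L² − r² sin²θ)].
With r = 0.0373 m, L = 0.1224 m, θ = 130.7°: the bracketed kinematic factor |dx/dθ| = 0.022503 m.
ω = v/|dx/dθ| = 6.47/0.022503 = 287.52 rad/s.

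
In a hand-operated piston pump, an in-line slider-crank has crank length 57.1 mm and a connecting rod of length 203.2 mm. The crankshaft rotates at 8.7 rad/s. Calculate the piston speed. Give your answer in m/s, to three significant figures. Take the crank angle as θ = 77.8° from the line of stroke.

ω = 8.7 rad/s
For an in-line slider-crank, x = r cosθ + √(L² − r² sin²θ), so v = −rω sinθ·[1 + r cosθ/√(L² − r² sin²θ)].
With r = 0.0571 m, L = 0.2032 m, θ = 77.8°: √(L² − r² sin²θ) = 0.19539 m.
v = −0.0571·8.7·0.97742·[1 + 0.0571·0.21132/0.19539] = -0.51554 m/s.
|v| = 0.51554 m/s.

0.516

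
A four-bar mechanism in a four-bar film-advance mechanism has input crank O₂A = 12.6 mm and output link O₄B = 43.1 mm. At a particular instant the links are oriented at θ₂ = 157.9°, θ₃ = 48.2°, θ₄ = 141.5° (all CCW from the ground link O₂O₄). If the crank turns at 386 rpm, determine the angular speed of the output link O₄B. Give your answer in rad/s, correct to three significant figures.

ω₂ = 40.42 rad/s (from 386 rpm).
Differentiating the loop-closure r₂e^{iθ₂}+r₃e^{iθ₃}=r₁+r₄e^{iθ₄} gives r₂ω₂e^{iθ₂}+r₃ω₃e^{iθ₃}=r₄ω₄e^{iθ₄}.
Eliminating the other unknown: ω₄ = r₂ω₂ sin(θ₂−θ₃) / [r₄ sin(θ₄−θ₃)].
Numerator sine = +0.94147; denominator sine = +0.99834.
Result = 0.0126·40.42·(+0.94147) / (0.0431·(+0.99834)) = +11.144 rad/s; magnitude 11.144 rad/s.

11.1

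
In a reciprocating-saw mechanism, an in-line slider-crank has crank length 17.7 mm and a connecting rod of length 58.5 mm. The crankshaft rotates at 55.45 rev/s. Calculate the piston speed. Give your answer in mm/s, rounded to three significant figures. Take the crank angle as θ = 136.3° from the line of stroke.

3310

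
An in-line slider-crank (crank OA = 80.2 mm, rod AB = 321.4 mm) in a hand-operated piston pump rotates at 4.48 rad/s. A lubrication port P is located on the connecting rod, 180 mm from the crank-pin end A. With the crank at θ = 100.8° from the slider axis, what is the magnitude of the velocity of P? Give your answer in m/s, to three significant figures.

0.345

ω = 4.48 rad/s.  Crank-pin speed |V_A| = rω = 0.3593 m/s, perpendicular to OA.
Rod angle: sinφ = −(r/L) sinθ ⇒ φ = -14.189°; ω_rod = −rω cosθ/√(L²−r²sin²θ) = +0.21607 rad/s.
V_P = V_A + ω_rod × AP, with AP = 0.18 m along the rod.
Components: V_Px = −rω sinθ − a·ω_rod·sinφ = -0.3434 m/s;  V_Py = rω cosθ + a·ω_rod·cosφ = -0.02962 m/s.
|V_P| = √(V_Px² + V_Py²) = 0.34467 m/s.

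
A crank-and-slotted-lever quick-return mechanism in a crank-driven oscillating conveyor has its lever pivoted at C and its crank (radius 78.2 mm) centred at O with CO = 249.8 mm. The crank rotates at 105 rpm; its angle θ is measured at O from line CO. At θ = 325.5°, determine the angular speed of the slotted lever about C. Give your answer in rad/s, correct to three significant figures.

ω = 11 rad/s (from 105 rpm).
Crank pin A relative to C: A = (d + r cosθ, r sinθ); lever angle φ = atan2(r sinθ, d + r cosθ).
Differentiating tanφ: φ̇ = rω(d cosθ + r)/(d² + r² + 2dr cosθ).
d² + r² + 2dr cosθ = |CA|² = 0.100713 m²;  d cosθ + r = +0.28407 m.
|ω_lever| = |0.0782·11·+0.28407| / 0.100713 = 2.4253 rad/s.

2.43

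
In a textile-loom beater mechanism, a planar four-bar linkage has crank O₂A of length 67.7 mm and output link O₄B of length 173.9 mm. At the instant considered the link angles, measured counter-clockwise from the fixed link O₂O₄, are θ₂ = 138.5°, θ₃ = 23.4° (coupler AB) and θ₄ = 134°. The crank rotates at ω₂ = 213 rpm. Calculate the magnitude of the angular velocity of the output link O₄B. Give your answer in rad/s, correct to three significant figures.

ω₂ = 22.31 rad/s (from 213 rpm).
Differentiating the loop-closure r₂e^{iθ₂}+r₃e^{iθ₃}=r₁+r₄e^{iθ₄} gives r₂ω₂e^{iθ₂}+r₃ω₃e^{iθ₃}=r₄ω₄e^{iθ₄}.
Eliminating the other unknown: ω₄ = r₂ω₂ sin(θ₂−θ₃) / [r₄ sin(θ₄−θ₃)].
Numerator sine = +0.90557; denominator sine = +0.93606.
Result = 0.0677·22.31·(+0.90557) / (0.1739·(+0.93606)) = +8.4007 rad/s; magnitude 8.4007 rad/s.

8.40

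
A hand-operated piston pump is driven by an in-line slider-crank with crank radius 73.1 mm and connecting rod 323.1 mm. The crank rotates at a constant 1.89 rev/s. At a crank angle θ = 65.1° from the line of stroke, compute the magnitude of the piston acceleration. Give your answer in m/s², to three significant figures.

ω = 2π·1.89 = 11.88 rad/s
x(θ) = r cosθ + √(L² − r² sin²θ); with ω constant, a = ω²·d²x/dθ².
d²x/dθ² = −r cosθ − r²(cos2θ)/√u − r⁴ sin²2θ/(4u^{3/2}),  u = L² − r² sin²θ = 0.0999973 m².
Substituting r = 0.0731 m, L = 0.3231 m, θ = 65.1°: d²x/dθ² = -0.020002 m.
a = ω²·d²x/dθ² = (11.88)²·(-0.020002) = -2.8207 m/s²;  |a| = 2.8207 m/s².

2.82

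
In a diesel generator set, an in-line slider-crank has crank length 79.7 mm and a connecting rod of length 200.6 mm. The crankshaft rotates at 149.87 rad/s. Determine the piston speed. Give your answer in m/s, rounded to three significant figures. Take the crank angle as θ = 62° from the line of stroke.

12.6

ω = 149.9 rad/s
For an in-line slider-crank, x = r cosθ + √(L² − r² sin²θ), so v = −rω sinθ·[1 + r cosθ/√(L² − r² sin²θ)].
With r = 0.0797 m, L = 0.2006 m, θ = 62°: √(L² − r² sin²θ) = 0.18785 m.
v = −0.0797·149.9·0.88295·[1 + 0.0797·0.46947/0.18785] = -12.647 m/s.
|v| = 12.647 m/s.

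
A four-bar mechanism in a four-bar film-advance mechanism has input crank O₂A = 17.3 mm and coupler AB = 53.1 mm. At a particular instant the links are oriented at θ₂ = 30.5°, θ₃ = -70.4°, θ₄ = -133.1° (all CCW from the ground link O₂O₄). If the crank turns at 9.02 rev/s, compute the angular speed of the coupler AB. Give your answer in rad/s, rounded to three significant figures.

5.87

ω₂ = 56.67 rad/s (from 9.02 rev/s).
Differentiating the loop-closure r₂e^{iθ₂}+r₃e^{iθ₃}=r₁+r₄e^{iθ₄} gives r₂ω₂e^{iθ₂}+r₃ω₃e^{iθ₃}=r₄ω₄e^{iθ₄}.
Eliminating the other unknown: ω₃ = r₂ω₂ sin(θ₄−θ₂) / [r₃ sin(θ₃−θ₄)].
Numerator sine = -0.28234; denominator sine = +0.88862.
Result = 0.0173·56.67·(-0.28234) / (0.0531·(+0.88862)) = -5.8668 rad/s; magnitude 5.8668 rad/s.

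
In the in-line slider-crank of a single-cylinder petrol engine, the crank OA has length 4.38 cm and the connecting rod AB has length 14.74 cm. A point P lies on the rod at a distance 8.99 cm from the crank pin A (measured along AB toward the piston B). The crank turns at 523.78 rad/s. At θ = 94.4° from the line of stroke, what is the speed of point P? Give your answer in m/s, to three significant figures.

ω = 523.8 rad/s.  Crank-pin speed |V_A| = rω = 22.942 m/s, perpendicular to OA.
Rod angle: sinφ = −(r/L) sinθ ⇒ φ = -17.234°; ω_rod = −rω cosθ/√(L²−r²sin²θ) = +12.502 rad/s.
V_P = V_A + ω_rod × AP, with AP = 0.0899 m along the rod.
Components: V_Px = −rω sinθ − a·ω_rod·sinφ = -22.541 m/s;  V_Py = rω cosθ + a·ω_rod·cosφ = -0.68659 m/s.
|V_P| = √(V_Px² + V_Py²) = 22.551 m/s.

22.6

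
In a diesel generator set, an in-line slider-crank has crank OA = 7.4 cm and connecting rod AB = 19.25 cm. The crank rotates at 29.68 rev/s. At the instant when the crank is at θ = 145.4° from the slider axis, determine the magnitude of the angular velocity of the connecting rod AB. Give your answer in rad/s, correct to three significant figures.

ω = 186.5 rad/s (converted from 29.68 rev/s).
The rod makes angle φ with the slider axis where L sinφ = r sinθ; differentiating, L cosφ·φ̇ = r ω cosθ.
L cosφ = √(L² − r² sin²θ) = 0.18786 m.
|ω_rod| = r ω |cosθ| / √(L² − r² sin²θ) = 0.074·186.5·0.82314/0.18786 = 60.467 rad/s.

60.5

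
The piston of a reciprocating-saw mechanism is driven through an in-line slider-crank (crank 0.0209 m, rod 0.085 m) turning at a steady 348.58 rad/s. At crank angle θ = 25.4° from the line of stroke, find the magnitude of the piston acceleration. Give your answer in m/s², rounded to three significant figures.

ω = 348.6 rad/s
x(θ) = r cosθ + √(L² − r² sin²θ); with ω constant, a = ω²·d²x/dθ².
d²x/dθ² = −r cosθ − r²(cos2θ)/√u − r⁴ sin²2θ/(4u^{3/2}),  u = L² − r² sin²θ = 0.00714463 m².
Substituting r = 0.0209 m, L = 0.085 m, θ = 25.4°: d²x/dθ² = -0.022193 m.
a = ω²·d²x/dθ² = (348.6)²·(-0.022193) = -2696.7 m/s²;  |a| = 2696.7 m/s².

2700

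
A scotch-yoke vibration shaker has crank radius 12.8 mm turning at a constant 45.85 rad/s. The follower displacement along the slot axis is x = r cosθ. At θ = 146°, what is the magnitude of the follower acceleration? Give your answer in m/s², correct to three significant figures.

22.3

ω = 45.85 rad/s
x = r cosθ ⇒ ẍ = −rω² cosθ (ω constant).
|a| = rω²|cosθ| = 0.0128·(45.85)²·|cos 146°| = 22.308 m/s².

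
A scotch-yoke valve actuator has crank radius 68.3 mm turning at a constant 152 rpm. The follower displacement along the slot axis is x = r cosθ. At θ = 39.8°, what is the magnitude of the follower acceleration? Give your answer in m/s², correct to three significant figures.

13.3

ω = 15.92 rad/s (from 152 rpm).
x = r cosθ ⇒ ẍ = −rω² cosθ (ω constant).
|a| = rω²|cosθ| = 0.0683·(15.92)²·|cos 39.8°| = 13.295 m/s².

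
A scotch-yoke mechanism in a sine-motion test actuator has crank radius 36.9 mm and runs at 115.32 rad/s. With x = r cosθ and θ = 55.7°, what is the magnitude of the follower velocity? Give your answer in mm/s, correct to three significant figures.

3520

ω = 115.3 rad/s
x = r cosθ ⇒ ẋ = −rω sinθ.
|v| = rω|sinθ| = 0.0369·115.3·|sin 55.7°| = 3.5153 m/s = 3515.3 mm/s.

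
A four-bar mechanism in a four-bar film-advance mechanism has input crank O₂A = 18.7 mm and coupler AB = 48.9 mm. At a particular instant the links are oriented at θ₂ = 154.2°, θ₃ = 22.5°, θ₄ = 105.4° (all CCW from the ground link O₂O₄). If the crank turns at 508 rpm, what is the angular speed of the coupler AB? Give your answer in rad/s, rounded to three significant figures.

15.4

ω₂ = 53.2 rad/s (from 508 rpm).
Differentiating the loop-closure r₂e^{iθ₂}+r₃e^{iθ₃}=r₁+r₄e^{iθ₄} gives r₂ω₂e^{iθ₂}+r₃ω₃e^{iθ₃}=r₄ω₄e^{iθ₄}.
Eliminating the other unknown: ω₃ = r₂ω₂ sin(θ₄−θ₂) / [r₃ sin(θ₃−θ₄)].
Numerator sine = -0.75241; denominator sine = -0.99233.
Result = 0.0187·53.2·(-0.75241) / (0.0489·(-0.99233)) = +15.425 rad/s; magnitude 15.425 rad/s.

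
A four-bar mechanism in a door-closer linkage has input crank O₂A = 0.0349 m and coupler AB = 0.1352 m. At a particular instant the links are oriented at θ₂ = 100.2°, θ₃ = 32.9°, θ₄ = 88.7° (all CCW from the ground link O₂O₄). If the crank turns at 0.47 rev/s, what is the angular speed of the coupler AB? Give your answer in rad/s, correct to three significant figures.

ω₂ = 2.953 rad/s (from 0.47 rev/s).
Differentiating the loop-closure r₂e^{iθ₂}+r₃e^{iθ₃}=r₁+r₄e^{iθ₄} gives r₂ω₂e^{iθ₂}+r₃ω₃e^{iθ₃}=r₄ω₄e^{iθ₄}.
Eliminating the other unknown: ω₃ = r₂ω₂ sin(θ₄−θ₂) / [r₃ sin(θ₃−θ₄)].
Numerator sine = -0.19937; denominator sine = -0.82708.
Result = 0.0349·2.953·(-0.19937) / (0.1352·(-0.82708)) = +0.18375 rad/s; magnitude 0.18375 rad/s.

0.184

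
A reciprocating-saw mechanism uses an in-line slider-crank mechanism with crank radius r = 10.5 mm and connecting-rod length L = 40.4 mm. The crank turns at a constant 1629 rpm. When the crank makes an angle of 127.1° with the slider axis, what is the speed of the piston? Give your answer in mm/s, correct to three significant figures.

ω = 2π·1629/60 = 170.6 rad/s
For an in-line slider-crank, x = r cosθ + √(L² − r² sin²θ), so v = −rω sinθ·[1 + r cosθ/√(L² − r² sin²θ)].
With r = 0.0105 m, L = 0.0404 m, θ = 127.1°: √(L² − r² sin²θ) = 0.039522 m.
v = −0.0105·170.6·0.79758·[1 + 0.0105·-0.60321/0.039522] = -1.1997 m/s.
|v| = 1.1997 m/s = 1199.7 mm/s.

1200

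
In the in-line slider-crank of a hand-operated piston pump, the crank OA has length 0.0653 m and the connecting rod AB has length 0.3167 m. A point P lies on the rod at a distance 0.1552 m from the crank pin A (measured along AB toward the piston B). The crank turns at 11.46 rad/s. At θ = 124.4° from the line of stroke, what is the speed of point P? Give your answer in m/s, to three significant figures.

ω = 11.46 rad/s.  Crank-pin speed |V_A| = rω = 0.74834 m/s, perpendicular to OA.
Rod angle: sinφ = −(r/L) sinθ ⇒ φ = -9.795°; ω_rod = −rω cosθ/√(L²−r²sin²θ) = +1.3547 rad/s.
V_P = V_A + ω_rod × AP, with AP = 0.1552 m along the rod.
Components: V_Px = −rω sinθ − a·ω_rod·sinφ = -0.58169 m/s;  V_Py = rω cosθ + a·ω_rod·cosφ = -0.2156 m/s.
|V_P| = √(V_Px² + V_Py²) = 0.62036 m/s.

0.620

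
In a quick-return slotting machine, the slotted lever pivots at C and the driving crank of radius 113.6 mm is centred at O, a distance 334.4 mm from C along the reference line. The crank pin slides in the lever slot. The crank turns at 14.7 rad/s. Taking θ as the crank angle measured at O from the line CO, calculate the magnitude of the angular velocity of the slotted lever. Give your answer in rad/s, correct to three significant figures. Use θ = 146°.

4.43

ω = 14.7 rad/s
Crank pin A relative to C: A = (d + r cosθ, r sinθ); lever angle φ = atan2(r sinθ, d + r cosθ).
Differentiating tanφ: φ̇ = rω(d cosθ + r)/(d² + r² + 2dr cosθ).
d² + r² + 2dr cosθ = |CA|² = 0.0617416 m²;  d cosθ + r = -0.16363 m.
|ω_lever| = |0.1136·14.7·-0.16363| / 0.0617416 = 4.4257 rad/s.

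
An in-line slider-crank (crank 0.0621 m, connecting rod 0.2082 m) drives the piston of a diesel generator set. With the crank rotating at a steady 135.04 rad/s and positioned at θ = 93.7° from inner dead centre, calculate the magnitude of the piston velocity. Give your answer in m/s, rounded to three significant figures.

8.20

ω = 135 rad/s
For an in-line slider-crank, x = r cosθ + √(L² − r² sin²θ), so v = −rω sinθ·[1 + r cosθ/√(L² − r² sin²θ)].
With r = 0.0621 m, L = 0.2082 m, θ = 93.7°: √(L² − r² sin²θ) = 0.19876 m.
v = −0.0621·135·0.99792·[1 + 0.0621·-0.06453/0.19876] = -8.1998 m/s.
|v| = 8.1998 m/s.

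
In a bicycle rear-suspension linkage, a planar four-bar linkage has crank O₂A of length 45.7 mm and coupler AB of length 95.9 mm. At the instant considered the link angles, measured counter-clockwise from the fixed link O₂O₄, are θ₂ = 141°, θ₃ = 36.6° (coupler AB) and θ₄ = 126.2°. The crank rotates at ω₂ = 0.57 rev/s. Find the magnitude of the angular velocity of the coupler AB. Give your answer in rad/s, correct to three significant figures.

ω₂ = 3.581 rad/s (from 0.57 rev/s).
Differentiating the loop-closure r₂e^{iθ₂}+r₃e^{iθ₃}=r₁+r₄e^{iθ₄} gives r₂ω₂e^{iθ₂}+r₃ω₃e^{iθ₃}=r₄ω₄e^{iθ₄}.
Eliminating the other unknown: ω₃ = r₂ω₂ sin(θ₄−θ₂) / [r₃ sin(θ₃−θ₄)].
Numerator sine = -0.25545; denominator sine = -0.99998.
Result = 0.0457·3.581·(-0.25545) / (0.0959·(-0.99998)) = +0.43598 rad/s; magnitude 0.43598 rad/s.

0.436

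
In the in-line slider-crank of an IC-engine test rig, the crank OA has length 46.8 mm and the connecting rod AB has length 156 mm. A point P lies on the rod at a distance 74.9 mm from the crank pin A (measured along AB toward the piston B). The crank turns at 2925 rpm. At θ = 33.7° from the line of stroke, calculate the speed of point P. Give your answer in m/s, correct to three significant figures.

10.9

ω = 306.3 rad/s.  Crank-pin speed |V_A| = rω = 14.335 m/s, perpendicular to OA.
Rod angle: sinφ = −(r/L) sinθ ⇒ φ = -9.582°; ω_rod = −rω cosθ/√(L²−r²sin²θ) = -77.531 rad/s.
V_P = V_A + ω_rod × AP, with AP = 0.0749 m along the rod.
Components: V_Px = −rω sinθ − a·ω_rod·sinφ = -8.9204 m/s;  V_Py = rω cosθ + a·ω_rod·cosφ = +6.2001 m/s.
|V_P| = √(V_Px² + V_Py²) = 10.863 m/s.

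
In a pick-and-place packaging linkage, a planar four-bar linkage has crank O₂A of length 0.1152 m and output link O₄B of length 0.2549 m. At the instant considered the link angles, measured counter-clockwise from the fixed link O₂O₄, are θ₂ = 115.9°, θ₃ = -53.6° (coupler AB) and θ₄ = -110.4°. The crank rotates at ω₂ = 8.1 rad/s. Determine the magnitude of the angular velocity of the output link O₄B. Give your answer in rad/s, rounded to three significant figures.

0.797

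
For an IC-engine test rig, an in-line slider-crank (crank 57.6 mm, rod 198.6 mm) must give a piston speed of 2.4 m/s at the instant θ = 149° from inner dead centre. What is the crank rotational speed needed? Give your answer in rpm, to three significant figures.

For an in-line slider-crank, |v_piston| = rω|sinθ|·[1 + r cosθ/√(L² − r² sin²θ)].
With r = 0.0576 m, L = 0.1986 m, θ = 149°: the bracketed kinematic factor |dx/dθ| = 0.022207 m.
ω = v/|dx/dθ| = 2.4/0.022207 = 108.07 rad/s.
N = 60ω/(2π) = 1032 rpm.

1030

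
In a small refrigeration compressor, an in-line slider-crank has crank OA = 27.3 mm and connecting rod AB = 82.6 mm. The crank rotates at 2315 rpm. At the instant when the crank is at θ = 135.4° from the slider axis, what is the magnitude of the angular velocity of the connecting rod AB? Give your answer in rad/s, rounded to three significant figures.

58.7

ω = 242.4 rad/s (converted from 2315 rpm).
The rod makes angle φ with the slider axis where L sinφ = r sinθ; differentiating, L cosφ·φ̇ = r ω cosθ.
L cosφ = √(L² − r² sin²θ) = 0.080345 m.
|ω_rod| = r ω |cosθ| / √(L² − r² sin²θ) = 0.0273·242.4·0.71203/0.080345 = 58.652 rad/s.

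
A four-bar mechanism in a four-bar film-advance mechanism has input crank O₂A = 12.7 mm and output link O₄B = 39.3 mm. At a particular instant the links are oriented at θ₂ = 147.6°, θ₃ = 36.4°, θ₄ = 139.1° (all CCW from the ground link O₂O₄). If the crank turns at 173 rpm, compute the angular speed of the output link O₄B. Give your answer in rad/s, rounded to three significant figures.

ω₂ = 18.12 rad/s (from 173 rpm).
Differentiating the loop-closure r₂e^{iθ₂}+r₃e^{iθ₃}=r₁+r₄e^{iθ₄} gives r₂ω₂e^{iθ₂}+r₃ω₃e^{iθ₃}=r₄ω₄e^{iθ₄}.
Eliminating the other unknown: ω₄ = r₂ω₂ sin(θ₂−θ₃) / [r₄ sin(θ₄−θ₃)].
Numerator sine = +0.93232; denominator sine = +0.97553.
Result = 0.0127·18.12·(+0.93232) / (0.0393·(+0.97553)) = +5.5951 rad/s; magnitude 5.5951 rad/s.

5.60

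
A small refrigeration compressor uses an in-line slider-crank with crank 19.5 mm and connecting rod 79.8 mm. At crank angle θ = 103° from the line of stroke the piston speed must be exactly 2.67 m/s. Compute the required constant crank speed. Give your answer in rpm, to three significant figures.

1420

For an in-line slider-crank, |v_piston| = rω|sinθ|·[1 + r cosθ/√(L² − r² sin²θ)].
With r = 0.0195 m, L = 0.0798 m, θ = 103°: the bracketed kinematic factor |dx/dθ| = 0.017925 m.
ω = v/|dx/dθ| = 2.67/0.017925 = 148.96 rad/s.
N = 60ω/(2π) = 1422.4 rpm.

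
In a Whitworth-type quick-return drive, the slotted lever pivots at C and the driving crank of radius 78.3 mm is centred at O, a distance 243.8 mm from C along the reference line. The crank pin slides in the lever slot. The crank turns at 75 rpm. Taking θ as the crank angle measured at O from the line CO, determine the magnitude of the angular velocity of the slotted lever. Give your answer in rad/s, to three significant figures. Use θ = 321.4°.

ω = 7.854 rad/s (from 75 rpm).
Crank pin A relative to C: A = (d + r cosθ, r sinθ); lever angle φ = atan2(r sinθ, d + r cosθ).
Differentiating tanφ: φ̇ = rω(d cosθ + r)/(d² + r² + 2dr cosθ).
d² + r² + 2dr cosθ = |CA|² = 0.0954071 m²;  d cosθ + r = +0.26883 m.
|ω_lever| = |0.0783·7.854·+0.26883| / 0.0954071 = 1.7328 rad/s.

1.73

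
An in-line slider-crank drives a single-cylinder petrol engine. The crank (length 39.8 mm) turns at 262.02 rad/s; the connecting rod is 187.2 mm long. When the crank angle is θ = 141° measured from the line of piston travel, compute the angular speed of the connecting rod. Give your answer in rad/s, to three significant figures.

ω = 262 rad/s
The rod makes angle φ with the slider axis where L sinφ = r sinθ; differentiating, L cosφ·φ̇ = r ω cosθ.
L cosφ = √(L² − r² sin²θ) = 0.18552 m.
|ω_rod| = r ω |cosθ| / √(L² − r² sin²θ) = 0.0398·262·0.77715/0.18552 = 43.685 rad/s.

43.7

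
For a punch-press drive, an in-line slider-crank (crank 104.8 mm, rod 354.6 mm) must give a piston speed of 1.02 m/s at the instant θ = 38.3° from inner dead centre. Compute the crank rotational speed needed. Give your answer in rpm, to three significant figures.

121

For an in-line slider-crank, |v_piston| = rω|sinθ|·[1 + r cosθ/√(L² − r² sin²θ)].
With r = 0.1048 m, L = 0.3546 m, θ = 38.3°: the bracketed kinematic factor |dx/dθ| = 0.080277 m.
ω = v/|dx/dθ| = 1.02/0.080277 = 12.706 rad/s.
N = 60ω/(2π) = 121.33 rpm.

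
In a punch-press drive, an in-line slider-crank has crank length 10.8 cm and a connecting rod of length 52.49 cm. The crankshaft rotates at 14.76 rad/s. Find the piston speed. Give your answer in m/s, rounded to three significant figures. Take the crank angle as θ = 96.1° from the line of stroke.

1.55

ω = 14.76 rad/s
For an in-line slider-crank, x = r cosθ + √(L² − r² sin²θ), so v = −rω sinθ·[1 + r cosθ/√(L² − r² sin²θ)].
With r = 0.108 m, L = 0.5249 m, θ = 96.1°: √(L² − r² sin²θ) = 0.5138 m.
v = −0.108·14.76·0.99434·[1 + 0.108·-0.10626/0.5138] = -1.5496 m/s.
|v| = 1.5496 m/s.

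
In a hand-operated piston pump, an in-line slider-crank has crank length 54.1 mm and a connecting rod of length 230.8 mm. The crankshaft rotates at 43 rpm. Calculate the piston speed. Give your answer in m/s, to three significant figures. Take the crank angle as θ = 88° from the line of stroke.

ω = 2π·43/60 = 4.503 rad/s
For an in-line slider-crank, x = r cosθ + √(L² − r² sin²θ), so v = −rω sinθ·[1 + r cosθ/√(L² − r² sin²θ)].
With r = 0.0541 m, L = 0.2308 m, θ = 88°: √(L² − r² sin²θ) = 0.22438 m.
v = −0.0541·4.503·0.99939·[1 + 0.0541·0.03490/0.22438] = -0.24551 m/s.
|v| = 0.24551 m/s.

0.246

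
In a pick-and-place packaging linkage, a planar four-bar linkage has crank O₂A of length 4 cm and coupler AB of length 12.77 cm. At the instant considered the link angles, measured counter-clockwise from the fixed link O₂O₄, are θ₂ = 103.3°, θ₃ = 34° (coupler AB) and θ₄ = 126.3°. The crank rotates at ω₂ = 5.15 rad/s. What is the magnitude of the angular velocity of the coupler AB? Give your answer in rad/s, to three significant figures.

0.631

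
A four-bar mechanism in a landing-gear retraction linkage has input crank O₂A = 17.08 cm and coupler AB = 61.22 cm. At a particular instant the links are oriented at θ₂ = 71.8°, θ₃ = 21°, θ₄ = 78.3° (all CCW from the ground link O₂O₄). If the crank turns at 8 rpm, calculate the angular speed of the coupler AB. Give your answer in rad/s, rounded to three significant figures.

ω₂ = 0.8378 rad/s (from 8 rpm).
Differentiating the loop-closure r₂e^{iθ₂}+r₃e^{iθ₃}=r₁+r₄e^{iθ₄} gives r₂ω₂e^{iθ₂}+r₃ω₃e^{iθ₃}=r₄ω₄e^{iθ₄}.
Eliminating the other unknown: ω₃ = r₂ω₂ sin(θ₄−θ₂) / [r₃ sin(θ₃−θ₄)].
Numerator sine = +0.11320; denominator sine = -0.84151.
Result = 0.1708·0.8378·(+0.11320) / (0.6122·(-0.84151)) = -0.031442 rad/s; magnitude 0.031442 rad/s.

0.0314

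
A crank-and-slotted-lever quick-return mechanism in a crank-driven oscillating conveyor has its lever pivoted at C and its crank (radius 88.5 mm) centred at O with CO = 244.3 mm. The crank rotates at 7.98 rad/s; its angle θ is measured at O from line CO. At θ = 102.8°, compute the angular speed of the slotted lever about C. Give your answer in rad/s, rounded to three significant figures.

0.419

ω = 7.98 rad/s
Crank pin A relative to C: A = (d + r cosθ, r sinθ); lever angle φ = atan2(r sinθ, d + r cosθ).
Differentiating tanφ: φ̇ = rω(d cosθ + r)/(d² + r² + 2dr cosθ).
d² + r² + 2dr cosθ = |CA|² = 0.0579347 m²;  d cosθ + r = +0.034376 m.
|ω_lever| = |0.0885·7.98·+0.034376| / 0.0579347 = 0.41904 rad/s.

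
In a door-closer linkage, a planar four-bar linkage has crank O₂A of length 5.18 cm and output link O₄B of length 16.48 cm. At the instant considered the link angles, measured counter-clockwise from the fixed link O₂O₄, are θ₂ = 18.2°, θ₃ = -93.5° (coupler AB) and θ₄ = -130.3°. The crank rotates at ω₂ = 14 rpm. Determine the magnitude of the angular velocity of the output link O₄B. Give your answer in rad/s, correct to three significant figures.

ω₂ = 1.466 rad/s (from 14 rpm).
Differentiating the loop-closure r₂e^{iθ₂}+r₃e^{iθ₃}=r₁+r₄e^{iθ₄} gives r₂ω₂e^{iθ₂}+r₃ω₃e^{iθ₃}=r₄ω₄e^{iθ₄}.
Eliminating the other unknown: ω₄ = r₂ω₂ sin(θ₂−θ₃) / [r₄ sin(θ₄−θ₃)].
Numerator sine = +0.92913; denominator sine = -0.59902.
Result = 0.0518·1.466·(+0.92913) / (0.1648·(-0.59902)) = -0.71476 rad/s; magnitude 0.71476 rad/s.

0.715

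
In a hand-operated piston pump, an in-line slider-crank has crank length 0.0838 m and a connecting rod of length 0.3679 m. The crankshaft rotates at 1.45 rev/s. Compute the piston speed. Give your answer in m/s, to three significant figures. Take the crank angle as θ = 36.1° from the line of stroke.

ω = 2π·1.45 = 9.111 rad/s
For an in-line slider-crank, x = r cosθ + √(L² − r² sin²θ), so v = −rω sinθ·[1 + r cosθ/√(L² − r² sin²θ)].
With r = 0.0838 m, L = 0.3679 m, θ = 36.1°: √(L² − r² sin²θ) = 0.36457 m.
v = −0.0838·9.111·0.58920·[1 + 0.0838·0.80799/0.36457] = -0.53338 m/s.
|v| = 0.53338 m/s.

0.533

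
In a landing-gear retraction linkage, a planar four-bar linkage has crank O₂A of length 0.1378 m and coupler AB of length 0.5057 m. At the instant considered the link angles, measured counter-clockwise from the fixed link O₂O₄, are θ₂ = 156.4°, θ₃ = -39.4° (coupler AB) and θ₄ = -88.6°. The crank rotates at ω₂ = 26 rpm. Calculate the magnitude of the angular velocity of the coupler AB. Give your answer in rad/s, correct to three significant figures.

0.888

ω₂ = 2.723 rad/s (from 26 rpm).
Differentiating the loop-closure r₂e^{iθ₂}+r₃e^{iθ₃}=r₁+r₄e^{iθ₄} gives r₂ω₂e^{iθ₂}+r₃ω₃e^{iθ₃}=r₄ω₄e^{iθ₄}.
Eliminating the other unknown: ω₃ = r₂ω₂ sin(θ₄−θ₂) / [r₃ sin(θ₃−θ₄)].
Numerator sine = +0.90631; denominator sine = +0.75700.
Result = 0.1378·2.723·(+0.90631) / (0.5057·(+0.75700)) = +0.88826 rad/s; magnitude 0.88826 rad/s.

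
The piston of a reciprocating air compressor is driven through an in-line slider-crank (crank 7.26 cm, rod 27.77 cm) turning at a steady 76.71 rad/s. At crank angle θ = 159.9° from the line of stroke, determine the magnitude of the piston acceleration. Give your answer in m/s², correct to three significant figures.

ω = 76.71 rad/s
x(θ) = r cosθ + √(L² − r² sin²θ); with ω constant, a = ω²·d²x/dθ².
d²x/dθ² = −r cosθ − r²(cos2θ)/√u − r⁴ sin²2θ/(4u^{3/2}),  u = L² − r² sin²θ = 0.0764948 m².
Substituting r = 0.0726 m, L = 0.2777 m, θ = 159.9°: d²x/dθ² = +0.053486 m.
a = ω²·d²x/dθ² = (76.71)²·(+0.053486) = +314.73 m/s²;  |a| = 314.73 m/s².

315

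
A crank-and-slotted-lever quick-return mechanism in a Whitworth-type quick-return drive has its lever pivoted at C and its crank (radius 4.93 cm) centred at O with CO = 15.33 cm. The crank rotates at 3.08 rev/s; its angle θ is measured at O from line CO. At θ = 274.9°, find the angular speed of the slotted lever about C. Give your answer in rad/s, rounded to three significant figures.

2.19

ω = 19.35 rad/s (from 3.08 rev/s).
Crank pin A relative to C: A = (d + r cosθ, r sinθ); lever angle φ = atan2(r sinθ, d + r cosθ).
Differentiating tanφ: φ̇ = rω(d cosθ + r)/(d² + r² + 2dr cosθ).
d² + r² + 2dr cosθ = |CA|² = 0.0272225 m²;  d cosθ + r = +0.062394 m.
|ω_lever| = |0.0493·19.35·+0.062394| / 0.0272225 = 2.1867 rad/s.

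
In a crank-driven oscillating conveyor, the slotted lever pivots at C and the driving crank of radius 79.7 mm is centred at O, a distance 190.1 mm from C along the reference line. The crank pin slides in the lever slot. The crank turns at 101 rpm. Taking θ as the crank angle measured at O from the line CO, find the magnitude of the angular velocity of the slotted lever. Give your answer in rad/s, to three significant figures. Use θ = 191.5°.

ω = 10.58 rad/s (from 101 rpm).
Crank pin A relative to C: A = (d + r cosθ, r sinθ); lever angle φ = atan2(r sinθ, d + r cosθ).
Differentiating tanφ: φ̇ = rω(d cosθ + r)/(d² + r² + 2dr cosθ).
d² + r² + 2dr cosθ = |CA|² = 0.0127965 m²;  d cosθ + r = -0.10658 m.
|ω_lever| = |0.0797·10.58·-0.10658| / 0.0127965 = 7.0212 rad/s.

7.02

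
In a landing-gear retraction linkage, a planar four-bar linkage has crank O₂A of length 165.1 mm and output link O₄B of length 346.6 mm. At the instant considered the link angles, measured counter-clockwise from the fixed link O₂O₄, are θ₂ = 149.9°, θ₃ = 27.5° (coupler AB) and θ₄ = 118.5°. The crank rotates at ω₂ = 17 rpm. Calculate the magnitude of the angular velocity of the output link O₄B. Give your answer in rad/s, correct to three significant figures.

0.716

ω₂ = 1.78 rad/s (from 17 rpm).
Differentiating the loop-closure r₂e^{iθ₂}+r₃e^{iθ₃}=r₁+r₄e^{iθ₄} gives r₂ω₂e^{iθ₂}+r₃ω₃e^{iθ₃}=r₄ω₄e^{iθ₄}.
Eliminating the other unknown: ω₄ = r₂ω₂ sin(θ₂−θ₃) / [r₄ sin(θ₄−θ₃)].
Numerator sine = +0.84433; denominator sine = +0.99985.
Result = 0.1651·1.78·(+0.84433) / (0.3466·(+0.99985)) = +0.7161 rad/s; magnitude 0.7161 rad/s.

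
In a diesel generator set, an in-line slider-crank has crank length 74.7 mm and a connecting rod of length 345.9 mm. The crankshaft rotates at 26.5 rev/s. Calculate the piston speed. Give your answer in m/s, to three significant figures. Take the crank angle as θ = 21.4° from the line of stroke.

5.45

ω = 2π·26.5 = 166.5 rad/s
For an in-line slider-crank, x = r cosθ + √(L² − r² sin²θ), so v = −rω sinθ·[1 + r cosθ/√(L² − r² sin²θ)].
With r = 0.0747 m, L = 0.3459 m, θ = 21.4°: √(L² − r² sin²θ) = 0.34482 m.
v = −0.0747·166.5·0.36488·[1 + 0.0747·0.93106/0.34482] = -5.4537 m/s.
|v| = 5.4537 m/s.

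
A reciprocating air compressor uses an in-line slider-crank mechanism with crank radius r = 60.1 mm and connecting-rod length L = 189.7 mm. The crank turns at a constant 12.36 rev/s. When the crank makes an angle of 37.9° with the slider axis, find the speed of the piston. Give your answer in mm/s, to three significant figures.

ω = 2π·12.4 = 77.66 rad/s
For an in-line slider-crank, x = r cosθ + √(L² − r² sin²θ), so v = −rω sinθ·[1 + r cosθ/√(L² − r² sin²θ)].
With r = 0.0601 m, L = 0.1897 m, θ = 37.9°: √(L² − r² sin²θ) = 0.18607 m.
v = −0.0601·77.66·0.61429·[1 + 0.0601·0.78908/0.18607] = -3.5978 m/s.
|v| = 3.5978 m/s = 3597.8 mm/s.

3600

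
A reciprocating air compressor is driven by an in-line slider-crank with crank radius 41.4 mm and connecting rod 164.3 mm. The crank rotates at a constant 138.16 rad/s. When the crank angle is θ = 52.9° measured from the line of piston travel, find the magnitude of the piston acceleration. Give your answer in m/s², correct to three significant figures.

ω = 138.2 rad/s
x(θ) = r cosθ + √(L² − r² sin²θ); with ω constant, a = ω²·d²x/dθ².
d²x/dθ² = −r cosθ − r²(cos2θ)/√u − r⁴ sin²2θ/(4u^{3/2}),  u = L² − r² sin²θ = 0.0259042 m².
Substituting r = 0.0414 m, L = 0.1643 m, θ = 52.9°: d²x/dθ² = -0.022236 m.
a = ω²·d²x/dθ² = (138.2)²·(-0.022236) = -424.45 m/s²;  |a| = 424.45 m/s².

424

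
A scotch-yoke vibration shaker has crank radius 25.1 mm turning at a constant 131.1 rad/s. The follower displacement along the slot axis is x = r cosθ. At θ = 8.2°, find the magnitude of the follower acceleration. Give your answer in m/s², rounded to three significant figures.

ω = 131.1 rad/s
x = r cosθ ⇒ ẍ = −rω² cosθ (ω constant).
|a| = rω²|cosθ| = 0.0251·(131.1)²·|cos 8.2°| = 426.99 m/s².

427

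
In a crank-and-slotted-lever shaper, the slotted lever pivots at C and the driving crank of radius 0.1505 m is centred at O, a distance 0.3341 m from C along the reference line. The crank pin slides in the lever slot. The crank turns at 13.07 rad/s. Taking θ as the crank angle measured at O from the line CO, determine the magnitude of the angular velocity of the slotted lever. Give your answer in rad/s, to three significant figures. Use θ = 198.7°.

8.37

ω = 13.07 rad/s
Crank pin A relative to C: A = (d + r cosθ, r sinθ); lever angle φ = atan2(r sinθ, d + r cosθ).
Differentiating tanφ: φ̇ = rω(d cosθ + r)/(d² + r² + 2dr cosθ).
d² + r² + 2dr cosθ = |CA|² = 0.0390177 m²;  d cosθ + r = -0.16596 m.
|ω_lever| = |0.1505·13.07·-0.16596| / 0.0390177 = 8.3668 rad/s.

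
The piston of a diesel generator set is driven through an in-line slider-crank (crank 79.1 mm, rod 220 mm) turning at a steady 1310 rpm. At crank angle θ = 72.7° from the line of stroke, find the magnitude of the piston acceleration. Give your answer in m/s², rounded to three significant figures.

19.7

ω = 2π·1310/60 = 137.2 rad/s
x(θ) = r cosθ + √(L² − r² sin²θ); with ω constant, a = ω²·d²x/dθ².
d²x/dθ² = −r cosθ − r²(cos2θ)/√u − r⁴ sin²2θ/(4u^{3/2}),  u = L² − r² sin²θ = 0.0426965 m².
Substituting r = 0.0791 m, L = 0.22 m, θ = 72.7°: d²x/dθ² = +0.0010446 m.
a = ω²·d²x/dθ² = (137.2)²·(+0.0010446) = +19.658 m/s²;  |a| = 19.658 m/s².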